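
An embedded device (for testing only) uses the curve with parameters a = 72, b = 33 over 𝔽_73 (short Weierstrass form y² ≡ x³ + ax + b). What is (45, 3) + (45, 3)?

(44, 36)

tangent at (45, 3): λ = (3·45² + 72)/(2·3) ≡ 15/6. 6⁻¹ ≡ 61 (mod 73) since 6·61 = 366 ≡ 1, so λ ≡ 15·61 ≡ 39.
  x = λ² - 45 - 45 = 1521 - 90 ≡ 44; y = λ·(45 - 44) - 3 ≡ 36. → (44, 36)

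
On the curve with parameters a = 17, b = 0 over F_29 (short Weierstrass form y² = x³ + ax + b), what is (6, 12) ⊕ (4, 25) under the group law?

(25, 10)

(6, 12) + (4, 25). λ = (25 - 12)/(4 - 6) ≡ 13/27 mod 29. 27⁻¹ ≡ 14 (mod 29) since 27·14 = 378 ≡ 1, so λ ≡ 8.
  x = λ² - 6 - 4 = 64 - 10 ≡ 25; y = λ·(6 - 25) - 12 ≡ 10. → (25, 10)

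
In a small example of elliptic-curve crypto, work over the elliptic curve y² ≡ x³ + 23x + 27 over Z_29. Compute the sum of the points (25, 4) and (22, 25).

(25, 4) + (22, 25). λ = (25 - 4)/(22 - 25) ≡ 21/26 mod 29. 26⁻¹ ≡ 19 (mod 29), so λ ≡ 22.
  x = λ² - 25 - 22 = 484 - 47 ≡ 2; y = λ·(25 - 2) - 4 ≡ 9. → (2, 9)

(2, 9)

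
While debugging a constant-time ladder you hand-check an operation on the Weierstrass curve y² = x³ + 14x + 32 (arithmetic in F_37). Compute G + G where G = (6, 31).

(4, 35)

tangent at (6, 31): λ = (3·6² + 14)/(2·31) ≡ 11/25. 25⁻¹ ≡ 3 (mod 37), so λ ≡ 11·3 ≡ 33.
  x = λ² - 6 - 6 = 1089 - 12 ≡ 4; y = λ·(6 - 4) - 31 ≡ 35. → (4, 35)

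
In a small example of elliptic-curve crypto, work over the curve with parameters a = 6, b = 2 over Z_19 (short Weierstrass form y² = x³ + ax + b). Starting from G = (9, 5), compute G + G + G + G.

(9, 14)

Double-and-add on 4 = (100)₂. Start with G = (9, 5) for the leading 1-bit.
double: tangent at (9, 5): λ = (3·9² + 6)/(2·5) ≡ 2/10. 10⁻¹ ≡ 2 (mod 19), so λ ≡ 2·2 ≡ 4.
  x = λ² - 9 - 9 = 16 - 18 ≡ 17; y = λ·(9 - 17) - 5 ≡ 1. → (17, 1)
double: tangent at (17, 1): λ = (3·17² + 6)/(2·1) ≡ 18/2. 2⁻¹ ≡ 10 (mod 19), so λ ≡ 18·10 ≡ 9.
  x = λ² - 17 - 17 = 81 - 34 ≡ 9; y = λ·(17 - 9) - 1 ≡ 14. → (9, 14)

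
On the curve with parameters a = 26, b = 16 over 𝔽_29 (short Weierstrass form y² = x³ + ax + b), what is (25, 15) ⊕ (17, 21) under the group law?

(22, 19)

(25, 15) + (17, 21). λ = (21 - 15)/(17 - 25) ≡ 6/21 mod 29. 21⁻¹ ≡ 18 (mod 29), so λ ≡ 21.
  x = λ² - 25 - 17 = 441 - 42 ≡ 22; y = λ·(25 - 22) - 15 ≡ 19. → (22, 19)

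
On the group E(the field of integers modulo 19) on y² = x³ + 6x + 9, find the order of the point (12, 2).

2P: tangent at (12, 2): λ = (3·12² + 6)/(2·2) ≡ 1/4. 4⁻¹ ≡ 5 (mod 19) since 4·5 = 20 ≡ 1, so λ ≡ 1·5 ≡ 5.
  x = λ² - 12 - 12 = 25 - 24 ≡ 1; y = λ·(12 - 1) - 2 ≡ 15. → (1, 15)
3P: (1, 15) + (12, 2). λ = (2 - 15)/(12 - 1) ≡ 6/11 mod 19. 11⁻¹ ≡ 7 (mod 19), so λ ≡ 4.
  x = λ² - 1 - 12 = 16 - 13 ≡ 3; y = λ·(1 - 3) - 15 ≡ 15. → (3, 15)
4P: (3, 15) + (12, 2). λ = (2 - 15)/(12 - 3) ≡ 6/9 mod 19. 9⁻¹ ≡ 17 (mod 19) since 9·17 = 153 ≡ 1, so λ ≡ 7.
  x = λ² - 3 - 12 = 49 - 15 ≡ 15; y = λ·(3 - 15) - 15 ≡ 15. → (15, 15)
5P: (15, 15) + (12, 2). λ = (2 - 15)/(12 - 15) ≡ 6/16 mod 19. 16⁻¹ ≡ 6 (mod 19) since 16·6 = 96 ≡ 1, so λ ≡ 17.
  x = λ² - 15 - 12 = 289 - 27 ≡ 15; y = λ·(15 - 15) - 15 ≡ 4. → (15, 4)
6P: (15, 4) + (12, 2). λ = (2 - 4)/(12 - 15) ≡ 17/16 mod 19. 16⁻¹ ≡ 6 (mod 19) since 16·6 = 96 ≡ 1, so λ ≡ 7.
  x = λ² - 15 - 12 = 49 - 27 ≡ 3; y = λ·(15 - 3) - 4 ≡ 4. → (3, 4)
7P: (3, 4) + (12, 2). λ = (2 - 4)/(12 - 3) ≡ 17/9 mod 19. 9⁻¹ ≡ 17 (mod 19) since 9·17 = 153 ≡ 1, so λ ≡ 4.
  x = λ² - 3 - 12 = 16 - 15 ≡ 1; y = λ·(3 - 1) - 4 ≡ 4. → (1, 4)
8P: (1, 4) + (12, 2). λ = (2 - 4)/(12 - 1) ≡ 17/11 mod 19. 11⁻¹ ≡ 7 (mod 19), so λ ≡ 5.
  x = λ² - 1 - 12 = 25 - 13 ≡ 12; y = λ·(1 - 12) - 4 ≡ 17. → (12, 17)
9P: (12, 17) + (12, 2): same x and y₁ ≡ -y₂, so the sum is the point at infinity.
9P = the point at infinity, so the order is 9.

9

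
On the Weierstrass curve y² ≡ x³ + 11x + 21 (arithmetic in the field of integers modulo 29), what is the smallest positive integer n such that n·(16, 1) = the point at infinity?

2P: tangent at (16, 1): λ = (3·16² + 11)/(2·1) ≡ 25/2. 2⁻¹ ≡ 15 (mod 29), so λ ≡ 25·15 ≡ 27.
  x = λ² - 16 - 16 = 729 - 32 ≡ 1; y = λ·(16 - 1) - 1 ≡ 27. → (1, 27)
3P: (1, 27) + (16, 1). λ = (1 - 27)/(16 - 1) ≡ 3/15 mod 29. 15⁻¹ ≡ 2 (mod 29), so λ ≡ 6.
  x = λ² - 1 - 16 = 36 - 17 ≡ 19; y = λ·(1 - 19) - 27 ≡ 10. → (19, 10)
4P: (19, 10) + (16, 1). λ = (1 - 10)/(16 - 19) ≡ 20/26 mod 29. 26⁻¹ ≡ 19 (mod 29), so λ ≡ 3.
  x = λ² - 19 - 16 = 9 - 35 ≡ 3; y = λ·(19 - 3) - 10 ≡ 9. → (3, 9)
5P: (3, 9) + (16, 1). λ = (1 - 9)/(16 - 3) ≡ 21/13 mod 29. 13⁻¹ ≡ 9 (mod 29) since 13·9 = 117 ≡ 1, so λ ≡ 15.
  x = λ² - 3 - 16 = 225 - 19 ≡ 3; y = λ·(3 - 3) - 9 ≡ 20. → (3, 20)
6P: (3, 20) + (16, 1). λ = (1 - 20)/(16 - 3) ≡ 10/13 mod 29. 13⁻¹ ≡ 9 (mod 29) since 13·9 = 117 ≡ 1, so λ ≡ 3.
  x = λ² - 3 - 16 = 9 - 19 ≡ 19; y = λ·(3 - 19) - 20 ≡ 19. → (19, 19)
7P: (19, 19) + (16, 1). λ = (1 - 19)/(16 - 19) ≡ 11/26 mod 29. 26⁻¹ ≡ 19 (mod 29), so λ ≡ 6.
  x = λ² - 19 - 16 = 36 - 35 ≡ 1; y = λ·(19 - 1) - 19 ≡ 2. → (1, 2)
8P: (1, 2) + (16, 1). λ = (1 - 2)/(16 - 1) ≡ 28/15 mod 29. 15⁻¹ ≡ 2 (mod 29) since 15·2 = 30 ≡ 1, so λ ≡ 27.
  x = λ² - 1 - 16 = 729 - 17 ≡ 16; y = λ·(1 - 16) - 2 ≡ 28. → (16, 28)
9P: (16, 28) + (16, 1): same x and y₁ ≡ -y₂, so the sum is the point at infinity.
9P = the point at infinity, so the order is 9.

9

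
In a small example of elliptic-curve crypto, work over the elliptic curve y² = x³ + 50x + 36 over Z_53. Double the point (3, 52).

(32, 31)

tangent at (3, 52): λ = (3·3² + 50)/(2·52) ≡ 24/51. 51⁻¹ ≡ 26 (mod 53) since 51·26 = 1326 ≡ 1, so λ ≡ 24·26 ≡ 41.
  x = λ² - 3 - 3 = 1681 - 6 ≡ 32; y = λ·(3 - 32) - 52 ≡ 31. → (32, 31)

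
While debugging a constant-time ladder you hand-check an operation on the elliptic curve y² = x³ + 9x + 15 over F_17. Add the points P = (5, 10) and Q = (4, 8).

(12, 10)

(5, 10) + (4, 8). λ = (8 - 10)/(4 - 5) ≡ 15/16 mod 17. 16⁻¹ ≡ 16 (mod 17), so λ ≡ 2.
  x = λ² - 5 - 4 = 4 - 9 ≡ 12; y = λ·(5 - 12) - 10 ≡ 10. → (12, 10)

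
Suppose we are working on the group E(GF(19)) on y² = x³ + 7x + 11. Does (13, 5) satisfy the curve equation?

y² = 5² ≡ 6; x³ + 7x + 11 = 2299 ≡ 0 (mod 19). 6 ≠ 0.

no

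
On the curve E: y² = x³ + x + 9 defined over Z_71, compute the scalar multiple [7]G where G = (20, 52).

Double-and-add on 7 = (111)₂. Start with G = (20, 52) for the leading 1-bit.
double: tangent at (20, 52): λ = (3·20² + 1)/(2·52) ≡ 65/33. 33⁻¹ ≡ 28 (mod 71), so λ ≡ 65·28 ≡ 45.
  x = λ² - 20 - 20 = 2025 - 40 ≡ 68; y = λ·(20 - 68) - 52 ≡ 60. → (68, 60)
add G: (68, 60) + (20, 52). λ = (52 - 60)/(20 - 68) ≡ 63/23 mod 71. 23⁻¹ ≡ 34 (mod 71), so λ ≡ 12.
  x = λ² - 68 - 20 = 144 - 88 ≡ 56; y = λ·(68 - 56) - 60 ≡ 13. → (56, 13)
double: tangent at (56, 13): λ = (3·56² + 1)/(2·13) ≡ 37/26. 26⁻¹ ≡ 41 (mod 71) since 26·41 = 1066 ≡ 1, so λ ≡ 37·41 ≡ 26.
  x = λ² - 56 - 56 = 676 - 112 ≡ 67; y = λ·(56 - 67) - 13 ≡ 56. → (67, 56)
add G: (67, 56) + (20, 52). λ = (52 - 56)/(20 - 67) ≡ 67/24 mod 71. 24⁻¹ ≡ 3 (mod 71) since 24·3 = 72 ≡ 1, so λ ≡ 59.
  x = λ² - 67 - 20 = 3481 - 87 ≡ 57; y = λ·(67 - 57) - 56 ≡ 37. → (57, 37)

(57, 37)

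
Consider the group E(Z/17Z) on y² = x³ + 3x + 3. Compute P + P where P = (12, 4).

(2, 0)

tangent at (12, 4): λ = (3·12² + 3)/(2·4) ≡ 10/8. 8⁻¹ ≡ 15 (mod 17) since 8·15 = 120 ≡ 1, so λ ≡ 10·15 ≡ 14.
  x = λ² - 12 - 12 = 196 - 24 ≡ 2; y = λ·(12 - 2) - 4 ≡ 0. → (2, 0)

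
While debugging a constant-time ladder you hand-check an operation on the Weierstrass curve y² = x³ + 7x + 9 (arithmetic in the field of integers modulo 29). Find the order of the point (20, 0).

2P: (20, 0) + (20, 0): same x and y₁ ≡ -y₂, so the sum is O.
2P = O, so the order is 2.

2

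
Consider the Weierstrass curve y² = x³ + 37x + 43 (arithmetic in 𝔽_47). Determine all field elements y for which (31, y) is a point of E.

x³ + 37x + 43 = 30981 ≡ 8 (mod 47).
Square roots of 8 mod 47: 14 and 33 (since 14² = 196 ≡ 8).

14, 33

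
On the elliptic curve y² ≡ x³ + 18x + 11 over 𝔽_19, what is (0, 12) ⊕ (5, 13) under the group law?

(11, 1)

(0, 12) + (5, 13). λ = (13 - 12)/(5 - 0) ≡ 1/5 mod 19. 5⁻¹ ≡ 4 (mod 19), so λ ≡ 4.
  x = λ² - 0 - 5 = 16 - 5 ≡ 11; y = λ·(0 - 11) - 12 ≡ 1. → (11, 1)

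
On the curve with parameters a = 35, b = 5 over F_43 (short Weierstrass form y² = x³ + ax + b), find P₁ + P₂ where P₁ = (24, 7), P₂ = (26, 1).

(24, 7) + (26, 1). λ = (1 - 7)/(26 - 24) ≡ 37/2 mod 43. 2⁻¹ ≡ 22 (mod 43), so λ ≡ 40.
  x = λ² - 24 - 26 = 1600 - 50 ≡ 2; y = λ·(24 - 2) - 7 ≡ 13. → (2, 13)

(2, 13)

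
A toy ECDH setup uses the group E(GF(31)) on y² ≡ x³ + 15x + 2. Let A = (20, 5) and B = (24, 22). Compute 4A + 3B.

(13, 21)

First 4A:
Repeated addition: build up to 4A.
2A: tangent at (20, 5): λ = (3·20² + 15)/(2·5) ≡ 6/10. 10⁻¹ ≡ 28 (mod 31) since 10·28 = 280 ≡ 1, so λ ≡ 6·28 ≡ 13.
  x = λ² - 20 - 20 = 169 - 40 ≡ 5; y = λ·(20 - 5) - 5 ≡ 4. → (5, 4)
3A: (5, 4) + (20, 5). λ = (5 - 4)/(20 - 5) ≡ 1/15 mod 31. 15⁻¹ ≡ 29 (mod 31), so λ ≡ 29.
  x = λ² - 5 - 20 = 841 - 25 ≡ 10; y = λ·(5 - 10) - 4 ≡ 6. → (10, 6)
4A: (10, 6) + (20, 5). λ = (5 - 6)/(20 - 10) ≡ 30/10 mod 31. 10⁻¹ ≡ 28 (mod 31) since 10·28 = 280 ≡ 1, so λ ≡ 3.
  x = λ² - 10 - 20 = 9 - 30 ≡ 10; y = λ·(10 - 10) - 6 ≡ 25. → (10, 25)
4A = (10, 25).
Next 3B:
Repeated addition: build up to 3B.
2B: tangent at (24, 22): λ = (3·24² + 15)/(2·22) ≡ 7/13. 13⁻¹ ≡ 12 (mod 31), so λ ≡ 7·12 ≡ 22.
  x = λ² - 24 - 24 = 484 - 48 ≡ 2; y = λ·(24 - 2) - 22 ≡ 28. → (2, 28)
3B: (2, 28) + (24, 22). λ = (22 - 28)/(24 - 2) ≡ 25/22 mod 31. 22⁻¹ ≡ 24 (mod 31) since 22·24 = 528 ≡ 1, so λ ≡ 11.
  x = λ² - 2 - 24 = 121 - 26 ≡ 2; y = λ·(2 - 2) - 28 ≡ 3. → (2, 3)
3B = (2, 3).
Finally 4A + 3B:
(10, 25) + (2, 3). λ = (3 - 25)/(2 - 10) ≡ 9/23 mod 31. 23⁻¹ ≡ 27 (mod 31) since 23·27 = 621 ≡ 1, so λ ≡ 26.
  x = λ² - 10 - 2 = 676 - 12 ≡ 13; y = λ·(10 - 13) - 25 ≡ 21. → (13, 21)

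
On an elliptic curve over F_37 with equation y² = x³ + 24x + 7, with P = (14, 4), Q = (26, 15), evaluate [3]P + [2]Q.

(14, 4)

First 3P:
Repeated addition: build up to 3P.
2P: tangent at (14, 4): λ = (3·14² + 24)/(2·4) ≡ 20/8. 8⁻¹ ≡ 14 (mod 37), so λ ≡ 20·14 ≡ 21.
  x = λ² - 14 - 14 = 441 - 28 ≡ 6; y = λ·(14 - 6) - 4 ≡ 16. → (6, 16)
3P: (6, 16) + (14, 4). λ = (4 - 16)/(14 - 6) ≡ 25/8 mod 37. 8⁻¹ ≡ 14 (mod 37), so λ ≡ 17.
  x = λ² - 6 - 14 = 289 - 20 ≡ 10; y = λ·(6 - 10) - 16 ≡ 27. → (10, 27)
3P = (10, 27).
Next 2Q:
Repeated addition: build up to 2Q.
2Q: tangent at (26, 15): λ = (3·26² + 24)/(2·15) ≡ 17/30. 30⁻¹ ≡ 21 (mod 37), so λ ≡ 17·21 ≡ 24.
  x = λ² - 26 - 26 = 576 - 52 ≡ 6; y = λ·(26 - 6) - 15 ≡ 21. → (6, 21)
2Q = (6, 21).
Finally 3P + 2Q:
(10, 27) + (6, 21). λ = (21 - 27)/(6 - 10) ≡ 31/33 mod 37. 33⁻¹ ≡ 9 (mod 37) since 33·9 = 297 ≡ 1, so λ ≡ 20.
  x = λ² - 10 - 6 = 400 - 16 ≡ 14; y = λ·(10 - 14) - 27 ≡ 4. → (14, 4)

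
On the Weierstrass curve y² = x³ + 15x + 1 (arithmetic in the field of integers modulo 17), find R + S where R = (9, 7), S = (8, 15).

(9, 7) + (8, 15). λ = (15 - 7)/(8 - 9) ≡ 8/16 mod 17. 16⁻¹ ≡ 16 (mod 17) since 16·16 = 256 ≡ 1, so λ ≡ 9.
  x = λ² - 9 - 8 = 81 - 17 ≡ 13; y = λ·(9 - 13) - 7 ≡ 8. → (13, 8)

(13, 8)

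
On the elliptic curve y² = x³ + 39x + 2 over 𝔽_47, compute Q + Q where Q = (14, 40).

tangent at (14, 40): λ = (3·14² + 39)/(2·40) ≡ 16/33. 33⁻¹ ≡ 10 (mod 47) since 33·10 = 330 ≡ 1, so λ ≡ 16·10 ≡ 19.
  x = λ² - 14 - 14 = 361 - 28 ≡ 4; y = λ·(14 - 4) - 40 ≡ 9. → (4, 9)

(4, 9)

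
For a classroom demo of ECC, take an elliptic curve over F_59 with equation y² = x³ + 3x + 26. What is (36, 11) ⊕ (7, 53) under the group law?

(51, 27)

(36, 11) + (7, 53). λ = (53 - 11)/(7 - 36) ≡ 42/30 mod 59. 30⁻¹ ≡ 2 (mod 59), so λ ≡ 25.
  x = λ² - 36 - 7 = 625 - 43 ≡ 51; y = λ·(36 - 51) - 11 ≡ 27. → (51, 27)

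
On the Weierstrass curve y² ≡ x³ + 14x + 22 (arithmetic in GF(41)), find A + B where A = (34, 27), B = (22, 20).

(1, 23)

(34, 27) + (22, 20). λ = (20 - 27)/(22 - 34) ≡ 34/29 mod 41. 29⁻¹ ≡ 17 (mod 41), so λ ≡ 4.
  x = λ² - 34 - 22 = 16 - 56 ≡ 1; y = λ·(34 - 1) - 27 ≡ 23. → (1, 23)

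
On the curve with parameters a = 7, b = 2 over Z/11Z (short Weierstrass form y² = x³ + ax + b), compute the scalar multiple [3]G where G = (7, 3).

Repeated addition: build up to 3G.
2G: tangent at (7, 3): λ = (3·7² + 7)/(2·3) ≡ 0/6. 6⁻¹ ≡ 2 (mod 11), so λ ≡ 0·2 ≡ 0.
  x = λ² - 7 - 7 = 0 - 14 ≡ 8; y = λ·(7 - 8) - 3 ≡ 8. → (8, 8)
3G: (8, 8) + (7, 3). λ = (3 - 8)/(7 - 8) ≡ 6/10 mod 11. 10⁻¹ ≡ 10 (mod 11), so λ ≡ 5.
  x = λ² - 8 - 7 = 25 - 15 ≡ 10; y = λ·(8 - 10) - 8 ≡ 4. → (10, 4)

(10, 4)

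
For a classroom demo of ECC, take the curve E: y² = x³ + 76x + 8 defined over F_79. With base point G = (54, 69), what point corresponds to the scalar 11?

(54, 69)

Repeated addition: build up to 11G.
2G: tangent at (54, 69): λ = (3·54² + 76)/(2·69) ≡ 55/59. 59⁻¹ ≡ 75 (mod 79), so λ ≡ 55·75 ≡ 17.
  x = λ² - 54 - 54 = 289 - 108 ≡ 23; y = λ·(54 - 23) - 69 ≡ 63. → (23, 63)
3G: (23, 63) + (54, 69). λ = (69 - 63)/(54 - 23) ≡ 6/31 mod 79. 31⁻¹ ≡ 51 (mod 79), so λ ≡ 69.
  x = λ² - 23 - 54 = 4761 - 77 ≡ 23; y = λ·(23 - 23) - 63 ≡ 16. → (23, 16)
4G: (23, 16) + (54, 69). λ = (69 - 16)/(54 - 23) ≡ 53/31 mod 79. 31⁻¹ ≡ 51 (mod 79), so λ ≡ 17.
  x = λ² - 23 - 54 = 289 - 77 ≡ 54; y = λ·(23 - 54) - 16 ≡ 10. → (54, 10)
5G: (54, 10) + (54, 69): same x and y₁ ≡ -y₂, so the sum is the point at infinity.
6G: the point at infinity + (54, 69) = (54, 69) (identity).
7G: tangent at (54, 69): λ = (3·54² + 76)/(2·69) ≡ 55/59. 59⁻¹ ≡ 75 (mod 79) since 59·75 = 4425 ≡ 1, so λ ≡ 55·75 ≡ 17.
  x = λ² - 54 - 54 = 289 - 108 ≡ 23; y = λ·(54 - 23) - 69 ≡ 63. → (23, 63)
8G: (23, 63) + (54, 69). λ = (69 - 63)/(54 - 23) ≡ 6/31 mod 79. 31⁻¹ ≡ 51 (mod 79) since 31·51 = 1581 ≡ 1, so λ ≡ 69.
  x = λ² - 23 - 54 = 4761 - 77 ≡ 23; y = λ·(23 - 23) - 63 ≡ 16. → (23, 16)
9G: (23, 16) + (54, 69). λ = (69 - 16)/(54 - 23) ≡ 53/31 mod 79. 31⁻¹ ≡ 51 (mod 79), so λ ≡ 17.
  x = λ² - 23 - 54 = 289 - 77 ≡ 54; y = λ·(23 - 54) - 16 ≡ 10. → (54, 10)
10G: (54, 10) + (54, 69): same x and y₁ ≡ -y₂, so the sum is the point at infinity.
11G: the point at infinity + (54, 69) = (54, 69) (identity).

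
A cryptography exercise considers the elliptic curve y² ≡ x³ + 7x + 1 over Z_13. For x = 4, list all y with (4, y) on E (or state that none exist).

x³ + 7x + 1 = 93 ≡ 2 (mod 13).
2 is a non-residue mod 13; no y exists.

none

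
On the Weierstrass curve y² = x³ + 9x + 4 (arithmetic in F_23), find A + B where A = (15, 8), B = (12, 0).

(21, 22)

(15, 8) + (12, 0). λ = (0 - 8)/(12 - 15) ≡ 15/20 mod 23. 20⁻¹ ≡ 15 (mod 23), so λ ≡ 18.
  x = λ² - 15 - 12 = 324 - 27 ≡ 21; y = λ·(15 - 21) - 8 ≡ 22. → (21, 22)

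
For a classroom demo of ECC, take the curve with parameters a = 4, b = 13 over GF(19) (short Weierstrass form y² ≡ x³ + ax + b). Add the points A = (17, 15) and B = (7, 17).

(11, 18)

(17, 15) + (7, 17). λ = (17 - 15)/(7 - 17) ≡ 2/9 mod 19. 9⁻¹ ≡ 17 (mod 19), so λ ≡ 15.
  x = λ² - 17 - 7 = 225 - 24 ≡ 11; y = λ·(17 - 11) - 15 ≡ 18. → (11, 18)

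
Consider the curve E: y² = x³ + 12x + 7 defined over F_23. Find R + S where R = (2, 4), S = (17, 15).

(2, 4) + (17, 15). λ = (15 - 4)/(17 - 2) ≡ 11/15 mod 23. 15⁻¹ ≡ 20 (mod 23), so λ ≡ 13.
  x = λ² - 2 - 17 = 169 - 19 ≡ 12; y = λ·(2 - 12) - 4 ≡ 4. → (12, 4)

(12, 4)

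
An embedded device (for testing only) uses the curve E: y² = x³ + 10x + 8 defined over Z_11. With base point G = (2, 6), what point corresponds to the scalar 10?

Double-and-add on 10 = (1010)₂. Start with G = (2, 6) for the leading 1-bit.
double: tangent at (2, 6): λ = (3·2² + 10)/(2·6) ≡ 0/1. 1⁻¹ ≡ 1 (mod 11) since 1·1 = 1 ≡ 1, so λ ≡ 0·1 ≡ 0.
  x = λ² - 2 - 2 = 0 - 4 ≡ 7; y = λ·(2 - 7) - 6 ≡ 5. → (7, 5)
double: tangent at (7, 5): λ = (3·7² + 10)/(2·5) ≡ 3/10. 10⁻¹ ≡ 10 (mod 11), so λ ≡ 3·10 ≡ 8.
  x = λ² - 7 - 7 = 64 - 14 ≡ 6; y = λ·(7 - 6) - 5 ≡ 3. → (6, 3)
add G: (6, 3) + (2, 6). λ = (6 - 3)/(2 - 6) ≡ 3/7 mod 11. 7⁻¹ ≡ 8 (mod 11), so λ ≡ 2.
  x = λ² - 6 - 2 = 4 - 8 ≡ 7; y = λ·(6 - 7) - 3 ≡ 6. → (7, 6)
double: tangent at (7, 6): λ = (3·7² + 10)/(2·6) ≡ 3/1. 1⁻¹ ≡ 1 (mod 11), so λ ≡ 3·1 ≡ 3.
  x = λ² - 7 - 7 = 9 - 14 ≡ 6; y = λ·(7 - 6) - 6 ≡ 8. → (6, 8)

(6, 8)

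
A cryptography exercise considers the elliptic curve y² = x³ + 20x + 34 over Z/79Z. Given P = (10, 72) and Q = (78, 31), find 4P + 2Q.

First 4P:
Double-and-add on 4 = (100)₂. Start with P = (10, 72) for the leading 1-bit.
double: tangent at (10, 72): λ = (3·10² + 20)/(2·72) ≡ 4/65. 65⁻¹ ≡ 62 (mod 79) since 65·62 = 4030 ≡ 1, so λ ≡ 4·62 ≡ 11.
  x = λ² - 10 - 10 = 121 - 20 ≡ 22; y = λ·(10 - 22) - 72 ≡ 33. → (22, 33)
double: tangent at (22, 33): λ = (3·22² + 20)/(2·33) ≡ 50/66. 66⁻¹ ≡ 6 (mod 79), so λ ≡ 50·6 ≡ 63.
  x = λ² - 22 - 22 = 3969 - 44 ≡ 54; y = λ·(22 - 54) - 33 ≡ 5. → (54, 5)
4P = (54, 5).
Next 2Q:
Repeated addition: build up to 2Q.
2Q: tangent at (78, 31): λ = (3·78² + 20)/(2·31) ≡ 23/62. 62⁻¹ ≡ 65 (mod 79), so λ ≡ 23·65 ≡ 73.
  x = λ² - 78 - 78 = 5329 - 156 ≡ 38; y = λ·(78 - 38) - 31 ≡ 45. → (38, 45)
2Q = (38, 45).
Finally 4P + 2Q:
(54, 5) + (38, 45). λ = (45 - 5)/(38 - 54) ≡ 40/63 mod 79. 63⁻¹ ≡ 74 (mod 79), so λ ≡ 37.
  x = λ² - 54 - 38 = 1369 - 92 ≡ 13; y = λ·(54 - 13) - 5 ≡ 11. → (13, 11)

(13, 11)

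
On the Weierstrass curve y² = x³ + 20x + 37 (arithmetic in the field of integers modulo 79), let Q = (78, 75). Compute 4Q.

(58, 28)

Double-and-add on 4 = (100)₂. Start with Q = (78, 75) for the leading 1-bit.
double: tangent at (78, 75): λ = (3·78² + 20)/(2·75) ≡ 23/71. 71⁻¹ ≡ 69 (mod 79), so λ ≡ 23·69 ≡ 7.
  x = λ² - 78 - 78 = 49 - 156 ≡ 51; y = λ·(78 - 51) - 75 ≡ 35. → (51, 35)
double: tangent at (51, 35): λ = (3·51² + 20)/(2·35) ≡ 2/70. 70⁻¹ ≡ 35 (mod 79), so λ ≡ 2·35 ≡ 70.
  x = λ² - 51 - 51 = 4900 - 102 ≡ 58; y = λ·(51 - 58) - 35 ≡ 28. → (58, 28)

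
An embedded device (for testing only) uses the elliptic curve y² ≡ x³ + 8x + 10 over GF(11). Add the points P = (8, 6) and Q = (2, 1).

(2, 10)

(8, 6) + (2, 1). λ = (1 - 6)/(2 - 8) ≡ 6/5 mod 11. 5⁻¹ ≡ 9 (mod 11) since 5·9 = 45 ≡ 1, so λ ≡ 10.
  x = λ² - 8 - 2 = 100 - 10 ≡ 2; y = λ·(8 - 2) - 6 ≡ 10. → (2, 10)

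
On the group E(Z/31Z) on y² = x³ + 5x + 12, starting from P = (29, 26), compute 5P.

Repeated addition: build up to 5P.
2P: tangent at (29, 26): λ = (3·29² + 5)/(2·26) ≡ 17/21. 21⁻¹ ≡ 3 (mod 31), so λ ≡ 17·3 ≡ 20.
  x = λ² - 29 - 29 = 400 - 58 ≡ 1; y = λ·(29 - 1) - 26 ≡ 7. → (1, 7)
3P: (1, 7) + (29, 26). λ = (26 - 7)/(29 - 1) ≡ 19/28 mod 31. 28⁻¹ ≡ 10 (mod 31), so λ ≡ 4.
  x = λ² - 1 - 29 = 16 - 30 ≡ 17; y = λ·(1 - 17) - 7 ≡ 22. → (17, 22)
4P: (17, 22) + (29, 26). λ = (26 - 22)/(29 - 17) ≡ 4/12 mod 31. 12⁻¹ ≡ 13 (mod 31) since 12·13 = 156 ≡ 1, so λ ≡ 21.
  x = λ² - 17 - 29 = 441 - 46 ≡ 23; y = λ·(17 - 23) - 22 ≡ 7. → (23, 7)
5P: (23, 7) + (29, 26). λ = (26 - 7)/(29 - 23) ≡ 19/6 mod 31. 6⁻¹ ≡ 26 (mod 31) since 6·26 = 156 ≡ 1, so λ ≡ 29.
  x = λ² - 23 - 29 = 841 - 52 ≡ 14; y = λ·(23 - 14) - 7 ≡ 6. → (14, 6)

(14, 6)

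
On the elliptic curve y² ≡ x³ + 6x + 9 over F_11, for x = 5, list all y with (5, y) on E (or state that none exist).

x³ + 6x + 9 = 164 ≡ 10 (mod 11).
10 is a non-residue mod 11; no y exists.

none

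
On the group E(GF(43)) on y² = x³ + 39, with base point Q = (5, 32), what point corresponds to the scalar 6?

Double-and-add on 6 = (110)₂. Start with Q = (5, 32) for the leading 1-bit.
double: tangent at (5, 32): λ = (3·5² + 0)/(2·32) ≡ 32/21. 21⁻¹ ≡ 41 (mod 43), so λ ≡ 32·41 ≡ 22.
  x = λ² - 5 - 5 = 484 - 10 ≡ 1; y = λ·(5 - 1) - 32 ≡ 13. → (1, 13)
add Q: (1, 13) + (5, 32). λ = (32 - 13)/(5 - 1) ≡ 19/4 mod 43. 4⁻¹ ≡ 11 (mod 43) since 4·11 = 44 ≡ 1, so λ ≡ 37.
  x = λ² - 1 - 5 = 1369 - 6 ≡ 30; y = λ·(1 - 30) - 13 ≡ 32. → (30, 32)
double: tangent at (30, 32): λ = (3·30² + 0)/(2·32) ≡ 34/21. 21⁻¹ ≡ 41 (mod 43) since 21·41 = 861 ≡ 1, so λ ≡ 34·41 ≡ 18.
  x = λ² - 30 - 30 = 324 - 60 ≡ 6; y = λ·(30 - 6) - 32 ≡ 13. → (6, 13)

(6, 13)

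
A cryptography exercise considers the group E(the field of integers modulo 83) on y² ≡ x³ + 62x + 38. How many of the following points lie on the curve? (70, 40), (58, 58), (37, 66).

(70, 40): 40² ≡ 23, rhs ≡ 23 → on.
(58, 58): 58² ≡ 44, rhs ≡ 44 → on.
(37, 66): 66² ≡ 40, rhs ≡ 31 → off.

2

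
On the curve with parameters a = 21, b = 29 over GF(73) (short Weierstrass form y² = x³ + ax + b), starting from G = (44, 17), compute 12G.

Repeated addition: build up to 12G.
2G: tangent at (44, 17): λ = (3·44² + 21)/(2·17) ≡ 62/34. 34⁻¹ ≡ 58 (mod 73) since 34·58 = 1972 ≡ 1, so λ ≡ 62·58 ≡ 19.
  x = λ² - 44 - 44 = 361 - 88 ≡ 54; y = λ·(44 - 54) - 17 ≡ 12. → (54, 12)
3G: (54, 12) + (44, 17). λ = (17 - 12)/(44 - 54) ≡ 5/63 mod 73. 63⁻¹ ≡ 51 (mod 73) since 63·51 = 3213 ≡ 1, so λ ≡ 36.
  x = λ² - 54 - 44 = 1296 - 98 ≡ 30; y = λ·(54 - 30) - 12 ≡ 49. → (30, 49)
4G: (30, 49) + (44, 17). λ = (17 - 49)/(44 - 30) ≡ 41/14 mod 73. 14⁻¹ ≡ 47 (mod 73), so λ ≡ 29.
  x = λ² - 30 - 44 = 841 - 74 ≡ 37; y = λ·(30 - 37) - 49 ≡ 40. → (37, 40)
5G: (37, 40) + (44, 17). λ = (17 - 40)/(44 - 37) ≡ 50/7 mod 73. 7⁻¹ ≡ 21 (mod 73), so λ ≡ 28.
  x = λ² - 37 - 44 = 784 - 81 ≡ 46; y = λ·(37 - 46) - 40 ≡ 0. → (46, 0)
6G: (46, 0) + (44, 17). λ = (17 - 0)/(44 - 46) ≡ 17/71 mod 73. 71⁻¹ ≡ 36 (mod 73), so λ ≡ 28.
  x = λ² - 46 - 44 = 784 - 90 ≡ 37; y = λ·(46 - 37) - 0 ≡ 33. → (37, 33)
7G: (37, 33) + (44, 17). λ = (17 - 33)/(44 - 37) ≡ 57/7 mod 73. 7⁻¹ ≡ 21 (mod 73), so λ ≡ 29.
  x = λ² - 37 - 44 = 841 - 81 ≡ 30; y = λ·(37 - 30) - 33 ≡ 24. → (30, 24)
8G: (30, 24) + (44, 17). λ = (17 - 24)/(44 - 30) ≡ 66/14 mod 73. 14⁻¹ ≡ 47 (mod 73), so λ ≡ 36.
  x = λ² - 30 - 44 = 1296 - 74 ≡ 54; y = λ·(30 - 54) - 24 ≡ 61. → (54, 61)
9G: (54, 61) + (44, 17). λ = (17 - 61)/(44 - 54) ≡ 29/63 mod 73. 63⁻¹ ≡ 51 (mod 73), so λ ≡ 19.
  x = λ² - 54 - 44 = 361 - 98 ≡ 44; y = λ·(54 - 44) - 61 ≡ 56. → (44, 56)
10G: (44, 56) + (44, 17): same x and y₁ ≡ -y₂, so the sum is ∞.
11G: ∞ + (44, 17) = (44, 17) (identity).
12G: tangent at (44, 17): λ = (3·44² + 21)/(2·17) ≡ 62/34. 34⁻¹ ≡ 58 (mod 73), so λ ≡ 62·58 ≡ 19.
  x = λ² - 44 - 44 = 361 - 88 ≡ 54; y = λ·(44 - 54) - 17 ≡ 12. → (54, 12)

(54, 12)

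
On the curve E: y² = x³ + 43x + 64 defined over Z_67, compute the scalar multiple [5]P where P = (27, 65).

Repeated addition: build up to 5P.
2P: tangent at (27, 65): λ = (3·27² + 43)/(2·65) ≡ 19/63. 63⁻¹ ≡ 50 (mod 67) since 63·50 = 3150 ≡ 1, so λ ≡ 19·50 ≡ 12.
  x = λ² - 27 - 27 = 144 - 54 ≡ 23; y = λ·(27 - 23) - 65 ≡ 50. → (23, 50)
3P: (23, 50) + (27, 65). λ = (65 - 50)/(27 - 23) ≡ 15/4 mod 67. 4⁻¹ ≡ 17 (mod 67) since 4·17 = 68 ≡ 1, so λ ≡ 54.
  x = λ² - 23 - 27 = 2916 - 50 ≡ 52; y = λ·(23 - 52) - 50 ≡ 59. → (52, 59)
4P: (52, 59) + (27, 65). λ = (65 - 59)/(27 - 52) ≡ 6/42 mod 67. 42⁻¹ ≡ 8 (mod 67), so λ ≡ 48.
  x = λ² - 52 - 27 = 2304 - 79 ≡ 14; y = λ·(52 - 14) - 59 ≡ 23. → (14, 23)
5P: (14, 23) + (27, 65). λ = (65 - 23)/(27 - 14) ≡ 42/13 mod 67. 13⁻¹ ≡ 31 (mod 67), so λ ≡ 29.
  x = λ² - 14 - 27 = 841 - 41 ≡ 63; y = λ·(14 - 63) - 23 ≡ 30. → (63, 30)

(63, 30)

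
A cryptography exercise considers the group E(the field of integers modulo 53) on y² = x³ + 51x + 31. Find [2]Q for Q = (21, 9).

tangent at (21, 9): λ = (3·21² + 51)/(2·9) ≡ 49/18. 18⁻¹ ≡ 3 (mod 53), so λ ≡ 49·3 ≡ 41.
  x = λ² - 21 - 21 = 1681 - 42 ≡ 49; y = λ·(21 - 49) - 9 ≡ 9. → (49, 9)

(49, 9)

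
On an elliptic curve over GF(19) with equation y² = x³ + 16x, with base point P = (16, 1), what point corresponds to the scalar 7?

(11, 14)

Double-and-add on 7 = (111)₂. Start with P = (16, 1) for the leading 1-bit.
double: tangent at (16, 1): λ = (3·16² + 16)/(2·1) ≡ 5/2. 2⁻¹ ≡ 10 (mod 19), so λ ≡ 5·10 ≡ 12.
  x = λ² - 16 - 16 = 144 - 32 ≡ 17; y = λ·(16 - 17) - 1 ≡ 6. → (17, 6)
add P: (17, 6) + (16, 1). λ = (1 - 6)/(16 - 17) ≡ 14/18 mod 19. 18⁻¹ ≡ 18 (mod 19) since 18·18 = 324 ≡ 1, so λ ≡ 5.
  x = λ² - 17 - 16 = 25 - 33 ≡ 11; y = λ·(17 - 11) - 6 ≡ 5. → (11, 5)
double: tangent at (11, 5): λ = (3·11² + 16)/(2·5) ≡ 18/10. 10⁻¹ ≡ 2 (mod 19) since 10·2 = 20 ≡ 1, so λ ≡ 18·2 ≡ 17.
  x = λ² - 11 - 11 = 289 - 22 ≡ 1; y = λ·(11 - 1) - 5 ≡ 13. → (1, 13)
add P: (1, 13) + (16, 1). λ = (1 - 13)/(16 - 1) ≡ 7/15 mod 19. 15⁻¹ ≡ 14 (mod 19), so λ ≡ 3.
  x = λ² - 1 - 16 = 9 - 17 ≡ 11; y = λ·(1 - 11) - 13 ≡ 14. → (11, 14)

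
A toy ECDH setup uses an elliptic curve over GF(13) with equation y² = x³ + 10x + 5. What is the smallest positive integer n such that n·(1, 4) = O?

2P: tangent at (1, 4): λ = (3·1² + 10)/(2·4) ≡ 0/8. 8⁻¹ ≡ 5 (mod 13) since 8·5 = 40 ≡ 1, so λ ≡ 0·5 ≡ 0.
  x = λ² - 1 - 1 = 0 - 2 ≡ 11; y = λ·(1 - 11) - 4 ≡ 9. → (11, 9)
3P: (11, 9) + (1, 4). λ = (4 - 9)/(1 - 11) ≡ 8/3 mod 13. 3⁻¹ ≡ 9 (mod 13), so λ ≡ 7.
  x = λ² - 11 - 1 = 49 - 12 ≡ 11; y = λ·(11 - 11) - 9 ≡ 4. → (11, 4)
4P: (11, 4) + (1, 4). λ = (4 - 4)/(1 - 11) ≡ 0/3 mod 13. 3⁻¹ ≡ 9 (mod 13), so λ ≡ 0.
  x = λ² - 11 - 1 = 0 - 12 ≡ 1; y = λ·(11 - 1) - 4 ≡ 9. → (1, 9)
5P: (1, 9) + (1, 4): same x and y₁ ≡ -y₂, so the sum is O.
5P = O, so the order is 5.

5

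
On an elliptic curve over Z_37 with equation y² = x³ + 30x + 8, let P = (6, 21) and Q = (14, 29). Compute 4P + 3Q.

First 4P:
Double-and-add on 4 = (100)₂. Start with P = (6, 21) for the leading 1-bit.
double: tangent at (6, 21): λ = (3·6² + 30)/(2·21) ≡ 27/5. 5⁻¹ ≡ 15 (mod 37) since 5·15 = 75 ≡ 1, so λ ≡ 27·15 ≡ 35.
  x = λ² - 6 - 6 = 1225 - 12 ≡ 29; y = λ·(6 - 29) - 21 ≡ 25. → (29, 25)
double: tangent at (29, 25): λ = (3·29² + 30)/(2·25) ≡ 0/13. 13⁻¹ ≡ 20 (mod 37), so λ ≡ 0·20 ≡ 0.
  x = λ² - 29 - 29 = 0 - 58 ≡ 16; y = λ·(29 - 16) - 25 ≡ 12. → (16, 12)
4P = (16, 12).
Next 3Q:
Repeated addition: build up to 3Q.
2Q: tangent at (14, 29): λ = (3·14² + 30)/(2·29) ≡ 26/21. 21⁻¹ ≡ 30 (mod 37), so λ ≡ 26·30 ≡ 3.
  x = λ² - 14 - 14 = 9 - 28 ≡ 18; y = λ·(14 - 18) - 29 ≡ 33. → (18, 33)
3Q: (18, 33) + (14, 29). λ = (29 - 33)/(14 - 18) ≡ 33/33 mod 37. 33⁻¹ ≡ 9 (mod 37) since 33·9 = 297 ≡ 1, so λ ≡ 1.
  x = λ² - 18 - 14 = 1 - 32 ≡ 6; y = λ·(18 - 6) - 33 ≡ 16. → (6, 16)
3Q = (6, 16).
Finally 4P + 3Q:
(16, 12) + (6, 16). λ = (16 - 12)/(6 - 16) ≡ 4/27 mod 37. 27⁻¹ ≡ 11 (mod 37), so λ ≡ 7.
  x = λ² - 16 - 6 = 49 - 22 ≡ 27; y = λ·(16 - 27) - 12 ≡ 22. → (27, 22)

(27, 22)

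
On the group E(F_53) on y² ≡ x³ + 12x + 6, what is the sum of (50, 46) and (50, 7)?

O

The two points share x = 50 and their y-coordinates satisfy 46 + 7 ≡ 0 (mod 53), so they are inverses. Their sum is 𝒪.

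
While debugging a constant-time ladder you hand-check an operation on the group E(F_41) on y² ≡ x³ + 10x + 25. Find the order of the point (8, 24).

8

2P: tangent at (8, 24): λ = (3·8² + 10)/(2·24) ≡ 38/7. 7⁻¹ ≡ 6 (mod 41), so λ ≡ 38·6 ≡ 23.
  x = λ² - 8 - 8 = 529 - 16 ≡ 21; y = λ·(8 - 21) - 24 ≡ 5. → (21, 5)
3P: (21, 5) + (8, 24). λ = (24 - 5)/(8 - 21) ≡ 19/28 mod 41. 28⁻¹ ≡ 22 (mod 41), so λ ≡ 8.
  x = λ² - 21 - 8 = 64 - 29 ≡ 35; y = λ·(21 - 35) - 5 ≡ 6. → (35, 6)
4P: (35, 6) + (8, 24). λ = (24 - 6)/(8 - 35) ≡ 18/14 mod 41. 14⁻¹ ≡ 3 (mod 41), so λ ≡ 13.
  x = λ² - 35 - 8 = 169 - 43 ≡ 3; y = λ·(35 - 3) - 6 ≡ 0. → (3, 0)
5P: (3, 0) + (8, 24). λ = (24 - 0)/(8 - 3) ≡ 24/5 mod 41. 5⁻¹ ≡ 33 (mod 41) since 5·33 = 165 ≡ 1, so λ ≡ 13.
  x = λ² - 3 - 8 = 169 - 11 ≡ 35; y = λ·(3 - 35) - 0 ≡ 35. → (35, 35)
6P: (35, 35) + (8, 24). λ = (24 - 35)/(8 - 35) ≡ 30/14 mod 41. 14⁻¹ ≡ 3 (mod 41) since 14·3 = 42 ≡ 1, so λ ≡ 8.
  x = λ² - 35 - 8 = 64 - 43 ≡ 21; y = λ·(35 - 21) - 35 ≡ 36. → (21, 36)
7P: (21, 36) + (8, 24). λ = (24 - 36)/(8 - 21) ≡ 29/28 mod 41. 28⁻¹ ≡ 22 (mod 41), so λ ≡ 23.
  x = λ² - 21 - 8 = 529 - 29 ≡ 8; y = λ·(21 - 8) - 36 ≡ 17. → (8, 17)
8P: (8, 17) + (8, 24): same x and y₁ ≡ -y₂, so the sum is ∞.
8P = ∞, so the order is 8.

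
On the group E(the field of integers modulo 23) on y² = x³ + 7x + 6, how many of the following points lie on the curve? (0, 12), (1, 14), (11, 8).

1

(0, 12): 12² ≡ 6, rhs ≡ 6 → on.
(1, 14): 14² ≡ 12, rhs ≡ 14 → off.
(11, 8): 8² ≡ 18, rhs ≡ 11 → off.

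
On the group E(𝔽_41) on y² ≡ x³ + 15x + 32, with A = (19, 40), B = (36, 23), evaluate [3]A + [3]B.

First 3A:
Repeated addition: build up to 3A.
2A: tangent at (19, 40): λ = (3·19² + 15)/(2·40) ≡ 32/39. 39⁻¹ ≡ 20 (mod 41) since 39·20 = 780 ≡ 1, so λ ≡ 32·20 ≡ 25.
  x = λ² - 19 - 19 = 625 - 38 ≡ 13; y = λ·(19 - 13) - 40 ≡ 28. → (13, 28)
3A: (13, 28) + (19, 40). λ = (40 - 28)/(19 - 13) ≡ 12/6 mod 41. 6⁻¹ ≡ 7 (mod 41), so λ ≡ 2.
  x = λ² - 13 - 19 = 4 - 32 ≡ 13; y = λ·(13 - 13) - 28 ≡ 13. → (13, 13)
3A = (13, 13).
Next 3B:
Repeated addition: build up to 3B.
2B: tangent at (36, 23): λ = (3·36² + 15)/(2·23) ≡ 8/5. 5⁻¹ ≡ 33 (mod 41) since 5·33 = 165 ≡ 1, so λ ≡ 8·33 ≡ 18.
  x = λ² - 36 - 36 = 324 - 72 ≡ 6; y = λ·(36 - 6) - 23 ≡ 25. → (6, 25)
3B: (6, 25) + (36, 23). λ = (23 - 25)/(36 - 6) ≡ 39/30 mod 41. 30⁻¹ ≡ 26 (mod 41), so λ ≡ 30.
  x = λ² - 6 - 36 = 900 - 42 ≡ 38; y = λ·(6 - 38) - 25 ≡ 40. → (38, 40)
3B = (38, 40).
Finally 3A + 3B:
(13, 13) + (38, 40). λ = (40 - 13)/(38 - 13) ≡ 27/25 mod 41. 25⁻¹ ≡ 23 (mod 41) since 25·23 = 575 ≡ 1, so λ ≡ 6.
  x = λ² - 13 - 38 = 36 - 51 ≡ 26; y = λ·(13 - 26) - 13 ≡ 32. → (26, 32)

(26, 32)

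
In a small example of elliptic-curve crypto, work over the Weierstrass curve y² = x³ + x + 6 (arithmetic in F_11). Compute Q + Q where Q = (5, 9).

tangent at (5, 9): λ = (3·5² + 1)/(2·9) ≡ 10/7. 7⁻¹ ≡ 8 (mod 11) since 7·8 = 56 ≡ 1, so λ ≡ 10·8 ≡ 3.
  x = λ² - 5 - 5 = 9 - 10 ≡ 10; y = λ·(5 - 10) - 9 ≡ 9. → (10, 9)

(10, 9)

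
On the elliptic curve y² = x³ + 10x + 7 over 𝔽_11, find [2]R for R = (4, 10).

(8, 7)

tangent at (4, 10): λ = (3·4² + 10)/(2·10) ≡ 3/9. 9⁻¹ ≡ 5 (mod 11) since 9·5 = 45 ≡ 1, so λ ≡ 3·5 ≡ 4.
  x = λ² - 4 - 4 = 16 - 8 ≡ 8; y = λ·(4 - 8) - 10 ≡ 7. → (8, 7)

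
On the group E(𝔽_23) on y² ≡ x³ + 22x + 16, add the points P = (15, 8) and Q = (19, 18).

(15, 8) + (19, 18). λ = (18 - 8)/(19 - 15) ≡ 10/4 mod 23. 4⁻¹ ≡ 6 (mod 23), so λ ≡ 14.
  x = λ² - 15 - 19 = 196 - 34 ≡ 1; y = λ·(15 - 1) - 8 ≡ 4. → (1, 4)

(1, 4)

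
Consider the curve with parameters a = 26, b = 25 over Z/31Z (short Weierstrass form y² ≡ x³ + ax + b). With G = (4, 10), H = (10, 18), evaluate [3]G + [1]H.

(5, 1)

First 3G:
Repeated addition: build up to 3G.
2G: tangent at (4, 10): λ = (3·4² + 26)/(2·10) ≡ 12/20. 20⁻¹ ≡ 14 (mod 31) since 20·14 = 280 ≡ 1, so λ ≡ 12·14 ≡ 13.
  x = λ² - 4 - 4 = 169 - 8 ≡ 6; y = λ·(4 - 6) - 10 ≡ 26. → (6, 26)
3G: (6, 26) + (4, 10). λ = (10 - 26)/(4 - 6) ≡ 15/29 mod 31. 29⁻¹ ≡ 15 (mod 31), so λ ≡ 8.
  x = λ² - 6 - 4 = 64 - 10 ≡ 23; y = λ·(6 - 23) - 26 ≡ 24. → (23, 24)
3G = (23, 24).
Finally 3G + H:
(23, 24) + (10, 18). λ = (18 - 24)/(10 - 23) ≡ 25/18 mod 31. 18⁻¹ ≡ 19 (mod 31) since 18·19 = 342 ≡ 1, so λ ≡ 10.
  x = λ² - 23 - 10 = 100 - 33 ≡ 5; y = λ·(23 - 5) - 24 ≡ 1. → (5, 1)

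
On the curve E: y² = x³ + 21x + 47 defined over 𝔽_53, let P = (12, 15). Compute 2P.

(36, 36)

tangent at (12, 15): λ = (3·12² + 21)/(2·15) ≡ 29/30. 30⁻¹ ≡ 23 (mod 53), so λ ≡ 29·23 ≡ 31.
  x = λ² - 12 - 12 = 961 - 24 ≡ 36; y = λ·(12 - 36) - 15 ≡ 36. → (36, 36)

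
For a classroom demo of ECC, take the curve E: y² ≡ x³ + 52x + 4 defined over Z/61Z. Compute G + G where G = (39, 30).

tangent at (39, 30): λ = (3·39² + 52)/(2·30) ≡ 40/60. 60⁻¹ ≡ 60 (mod 61), so λ ≡ 40·60 ≡ 21.
  x = λ² - 39 - 39 = 441 - 78 ≡ 58; y = λ·(39 - 58) - 30 ≡ 59. → (58, 59)

(58, 59)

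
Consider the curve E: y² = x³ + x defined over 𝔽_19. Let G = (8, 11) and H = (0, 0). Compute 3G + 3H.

First 3G:
Repeated addition: build up to 3G.
2G: tangent at (8, 11): λ = (3·8² + 1)/(2·11) ≡ 3/3. 3⁻¹ ≡ 13 (mod 19), so λ ≡ 3·13 ≡ 1.
  x = λ² - 8 - 8 = 1 - 16 ≡ 4; y = λ·(8 - 4) - 11 ≡ 12. → (4, 12)
3G: (4, 12) + (8, 11). λ = (11 - 12)/(8 - 4) ≡ 18/4 mod 19. 4⁻¹ ≡ 5 (mod 19) since 4·5 = 20 ≡ 1, so λ ≡ 14.
  x = λ² - 4 - 8 = 196 - 12 ≡ 13; y = λ·(4 - 13) - 12 ≡ 14. → (13, 14)
3G = (13, 14).
Next 3H:
Repeated addition: build up to 3H.
2H: (0, 0) + (0, 0): same x and y₁ ≡ -y₂, so the sum is 𝒪.
3H: 𝒪 + (0, 0) = (0, 0) (identity).
3H = (0, 0).
Finally 3G + 3H:
(13, 14) + (0, 0). λ = (0 - 14)/(0 - 13) ≡ 5/6 mod 19. 6⁻¹ ≡ 16 (mod 19), so λ ≡ 4.
  x = λ² - 13 - 0 = 16 - 13 ≡ 3; y = λ·(13 - 3) - 14 ≡ 7. → (3, 7)

(3, 7)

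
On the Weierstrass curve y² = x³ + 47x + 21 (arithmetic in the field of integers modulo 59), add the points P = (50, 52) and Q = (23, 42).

(50, 52) + (23, 42). λ = (42 - 52)/(23 - 50) ≡ 49/32 mod 59. 32⁻¹ ≡ 24 (mod 59) since 32·24 = 768 ≡ 1, so λ ≡ 55.
  x = λ² - 50 - 23 = 3025 - 73 ≡ 2; y = λ·(50 - 2) - 52 ≡ 51. → (2, 51)

(2, 51)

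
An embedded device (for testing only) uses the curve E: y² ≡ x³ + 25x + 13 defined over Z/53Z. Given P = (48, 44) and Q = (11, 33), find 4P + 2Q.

(11, 20)

First 4P:
Repeated addition: build up to 4P.
2P: tangent at (48, 44): λ = (3·48² + 25)/(2·44) ≡ 47/35. 35⁻¹ ≡ 50 (mod 53) since 35·50 = 1750 ≡ 1, so λ ≡ 47·50 ≡ 18.
  x = λ² - 48 - 48 = 324 - 96 ≡ 16; y = λ·(48 - 16) - 44 ≡ 2. → (16, 2)
3P: (16, 2) + (48, 44). λ = (44 - 2)/(48 - 16) ≡ 42/32 mod 53. 32⁻¹ ≡ 5 (mod 53) since 32·5 = 160 ≡ 1, so λ ≡ 51.
  x = λ² - 16 - 48 = 2601 - 64 ≡ 46; y = λ·(16 - 46) - 2 ≡ 5. → (46, 5)
4P: (46, 5) + (48, 44). λ = (44 - 5)/(48 - 46) ≡ 39/2 mod 53. 2⁻¹ ≡ 27 (mod 53) since 2·27 = 54 ≡ 1, so λ ≡ 46.
  x = λ² - 46 - 48 = 2116 - 94 ≡ 8; y = λ·(46 - 8) - 5 ≡ 47. → (8, 47)
4P = (8, 47).
Next 2Q:
Repeated addition: build up to 2Q.
2Q: tangent at (11, 33): λ = (3·11² + 25)/(2·33) ≡ 17/13. 13⁻¹ ≡ 49 (mod 53), so λ ≡ 17·49 ≡ 38.
  x = λ² - 11 - 11 = 1444 - 22 ≡ 44; y = λ·(11 - 44) - 33 ≡ 38. → (44, 38)
2Q = (44, 38).
Finally 4P + 2Q:
(8, 47) + (44, 38). λ = (38 - 47)/(44 - 8) ≡ 44/36 mod 53. 36⁻¹ ≡ 28 (mod 53) since 36·28 = 1008 ≡ 1, so λ ≡ 13.
  x = λ² - 8 - 44 = 169 - 52 ≡ 11; y = λ·(8 - 11) - 47 ≡ 20. → (11, 20)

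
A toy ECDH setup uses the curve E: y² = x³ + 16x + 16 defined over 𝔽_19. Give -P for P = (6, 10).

-(6, 10) = (6, -10 mod 19) = (6, 9).

(6, 9)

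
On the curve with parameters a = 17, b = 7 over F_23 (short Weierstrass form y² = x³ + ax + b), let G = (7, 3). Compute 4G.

(1, 5)

Double-and-add on 4 = (100)₂. Start with G = (7, 3) for the leading 1-bit.
double: tangent at (7, 3): λ = (3·7² + 17)/(2·3) ≡ 3/6. 6⁻¹ ≡ 4 (mod 23), so λ ≡ 3·4 ≡ 12.
  x = λ² - 7 - 7 = 144 - 14 ≡ 15; y = λ·(7 - 15) - 3 ≡ 16. → (15, 16)
double: tangent at (15, 16): λ = (3·15² + 17)/(2·16) ≡ 2/9. 9⁻¹ ≡ 18 (mod 23), so λ ≡ 2·18 ≡ 13.
  x = λ² - 15 - 15 = 169 - 30 ≡ 1; y = λ·(15 - 1) - 16 ≡ 5. → (1, 5)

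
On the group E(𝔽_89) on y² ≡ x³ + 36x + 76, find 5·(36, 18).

Write G = (36, 18).
Repeated addition: build up to 5G.
2G: tangent at (36, 18): λ = (3·36² + 36)/(2·18) ≡ 8/36. 36⁻¹ ≡ 47 (mod 89), so λ ≡ 8·47 ≡ 20.
  x = λ² - 36 - 36 = 400 - 72 ≡ 61; y = λ·(36 - 61) - 18 ≡ 16. → (61, 16)
3G: (61, 16) + (36, 18). λ = (18 - 16)/(36 - 61) ≡ 2/64 mod 89. 64⁻¹ ≡ 32 (mod 89), so λ ≡ 64.
  x = λ² - 61 - 36 = 4096 - 97 ≡ 83; y = λ·(61 - 83) - 16 ≡ 0. → (83, 0)
4G: (83, 0) + (36, 18). λ = (18 - 0)/(36 - 83) ≡ 18/42 mod 89. 42⁻¹ ≡ 53 (mod 89), so λ ≡ 64.
  x = λ² - 83 - 36 = 4096 - 119 ≡ 61; y = λ·(83 - 61) - 0 ≡ 73. → (61, 73)
5G: (61, 73) + (36, 18). λ = (18 - 73)/(36 - 61) ≡ 34/64 mod 89. 64⁻¹ ≡ 32 (mod 89), so λ ≡ 20.
  x = λ² - 61 - 36 = 400 - 97 ≡ 36; y = λ·(61 - 36) - 73 ≡ 71. → (36, 71)

(36, 71)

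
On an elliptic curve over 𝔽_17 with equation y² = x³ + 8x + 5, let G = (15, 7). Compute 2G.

(5, 0)

tangent at (15, 7): λ = (3·15² + 8)/(2·7) ≡ 3/14. 14⁻¹ ≡ 11 (mod 17), so λ ≡ 3·11 ≡ 16.
  x = λ² - 15 - 15 = 256 - 30 ≡ 5; y = λ·(15 - 5) - 7 ≡ 0. → (5, 0)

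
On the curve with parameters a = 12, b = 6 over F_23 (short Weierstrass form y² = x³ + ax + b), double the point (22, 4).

tangent at (22, 4): λ = (3·22² + 12)/(2·4) ≡ 15/8. 8⁻¹ ≡ 3 (mod 23), so λ ≡ 15·3 ≡ 22.
  x = λ² - 22 - 22 = 484 - 44 ≡ 3; y = λ·(22 - 3) - 4 ≡ 0. → (3, 0)

(3, 0)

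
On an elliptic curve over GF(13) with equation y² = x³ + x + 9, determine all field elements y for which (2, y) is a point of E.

none

x³ + 1x + 9 = 19 ≡ 6 (mod 13).
6 is a non-residue mod 13; no y exists.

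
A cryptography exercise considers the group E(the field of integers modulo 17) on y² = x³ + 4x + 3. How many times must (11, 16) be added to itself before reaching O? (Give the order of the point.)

2P: tangent at (11, 16): λ = (3·11² + 4)/(2·16) ≡ 10/15. 15⁻¹ ≡ 8 (mod 17), so λ ≡ 10·8 ≡ 12.
  x = λ² - 11 - 11 = 144 - 22 ≡ 3; y = λ·(11 - 3) - 16 ≡ 12. → (3, 12)
3P: (3, 12) + (11, 16). λ = (16 - 12)/(11 - 3) ≡ 4/8 mod 17. 8⁻¹ ≡ 15 (mod 17), so λ ≡ 9.
  x = λ² - 3 - 11 = 81 - 14 ≡ 16; y = λ·(3 - 16) - 12 ≡ 7. → (16, 7)
4P: (16, 7) + (11, 16). λ = (16 - 7)/(11 - 16) ≡ 9/12 mod 17. 12⁻¹ ≡ 10 (mod 17) since 12·10 = 120 ≡ 1, so λ ≡ 5.
  x = λ² - 16 - 11 = 25 - 27 ≡ 15; y = λ·(16 - 15) - 7 ≡ 15. → (15, 15)
5P: (15, 15) + (11, 16). λ = (16 - 15)/(11 - 15) ≡ 1/13 mod 17. 13⁻¹ ≡ 4 (mod 17) since 13·4 = 52 ≡ 1, so λ ≡ 4.
  x = λ² - 15 - 11 = 16 - 26 ≡ 7; y = λ·(15 - 7) - 15 ≡ 0. → (7, 0)
6P: (7, 0) + (11, 16). λ = (16 - 0)/(11 - 7) ≡ 16/4 mod 17. 4⁻¹ ≡ 13 (mod 17) since 4·13 = 52 ≡ 1, so λ ≡ 4.
  x = λ² - 7 - 11 = 16 - 18 ≡ 15; y = λ·(7 - 15) - 0 ≡ 2. → (15, 2)
7P: (15, 2) + (11, 16). λ = (16 - 2)/(11 - 15) ≡ 14/13 mod 17. 13⁻¹ ≡ 4 (mod 17), so λ ≡ 5.
  x = λ² - 15 - 11 = 25 - 26 ≡ 16; y = λ·(15 - 16) - 2 ≡ 10. → (16, 10)
8P: (16, 10) + (11, 16). λ = (16 - 10)/(11 - 16) ≡ 6/12 mod 17. 12⁻¹ ≡ 10 (mod 17) since 12·10 = 120 ≡ 1, so λ ≡ 9.
  x = λ² - 16 - 11 = 81 - 27 ≡ 3; y = λ·(16 - 3) - 10 ≡ 5. → (3, 5)
9P: (3, 5) + (11, 16). λ = (16 - 5)/(11 - 3) ≡ 11/8 mod 17. 8⁻¹ ≡ 15 (mod 17) since 8·15 = 120 ≡ 1, so λ ≡ 12.
  x = λ² - 3 - 11 = 144 - 14 ≡ 11; y = λ·(3 - 11) - 5 ≡ 1. → (11, 1)
10P: (11, 1) + (11, 16): same x and y₁ ≡ -y₂, so the sum is O.
10P = O, so the order is 10.

10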